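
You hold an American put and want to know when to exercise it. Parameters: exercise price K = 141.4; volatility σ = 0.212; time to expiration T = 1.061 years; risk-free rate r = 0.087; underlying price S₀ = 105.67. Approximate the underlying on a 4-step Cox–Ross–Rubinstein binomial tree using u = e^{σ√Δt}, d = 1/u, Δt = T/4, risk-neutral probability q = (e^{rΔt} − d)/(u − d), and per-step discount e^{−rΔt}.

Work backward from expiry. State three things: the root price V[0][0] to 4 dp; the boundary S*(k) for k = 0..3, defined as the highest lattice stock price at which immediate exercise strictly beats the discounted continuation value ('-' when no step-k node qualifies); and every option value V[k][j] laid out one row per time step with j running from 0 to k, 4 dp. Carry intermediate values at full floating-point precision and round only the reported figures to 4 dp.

Δt=0.26525  u=1.11537  d=0.89656  q=0.57942  discount=0.97719
step 4 (expiry): payoffs max(K−S,0) = 73.1225 56.4595 35.7300 9.9415 0.0000
step 3: (k=3,j=0): S=76.1546, (K−S)⁺=65.2454, hold=62.0197 ⇒ V=65.2454 exercise | (k=3,j=1): S=94.7400, (K−S)⁺=46.6600, hold=43.4343 ⇒ V=46.6600 exercise | (k=3,j=2): S=117.8610, (K−S)⁺=23.5390, hold=20.3133 ⇒ V=23.5390 exercise | (k=3,j=3): S=146.6247, (K−S)⁺=0.0000, hold=4.0858 ⇒ V=4.0858 continue  boundary S*=117.8610
step 2: (k=2,j=0): S=84.9405, (K−S)⁺=56.4595, hold=53.2338 ⇒ V=56.4595 exercise | (k=2,j=1): S=105.6700, (K−S)⁺=35.7300, hold=32.5043 ⇒ V=35.7300 exercise | (k=2,j=2): S=131.4585, (K−S)⁺=9.9415, hold=11.9875 ⇒ V=11.9875 continue  boundary S*=105.6700
step 1: (k=1,j=0): S=94.7400, (K−S)⁺=46.6600, hold=43.4343 ⇒ V=46.6600 exercise | (k=1,j=1): S=117.8610, (K−S)⁺=23.5390, hold=21.4717 ⇒ V=23.5390 exercise  boundary S*=117.8610
step 0: (k=0,j=0): S=105.6700, (K−S)⁺=35.7300, hold=32.5043 ⇒ V=35.7300 exercise  boundary S*=105.6700

price = 35.7300
boundary = 105.6700 117.8610 105.6700 117.8610
tree:
35.7300
46.6600 23.5390
56.4595 35.7300 11.9875
65.2454 46.6600 23.5390 4.0858
73.1225 56.4595 35.7300 9.9415 0.0000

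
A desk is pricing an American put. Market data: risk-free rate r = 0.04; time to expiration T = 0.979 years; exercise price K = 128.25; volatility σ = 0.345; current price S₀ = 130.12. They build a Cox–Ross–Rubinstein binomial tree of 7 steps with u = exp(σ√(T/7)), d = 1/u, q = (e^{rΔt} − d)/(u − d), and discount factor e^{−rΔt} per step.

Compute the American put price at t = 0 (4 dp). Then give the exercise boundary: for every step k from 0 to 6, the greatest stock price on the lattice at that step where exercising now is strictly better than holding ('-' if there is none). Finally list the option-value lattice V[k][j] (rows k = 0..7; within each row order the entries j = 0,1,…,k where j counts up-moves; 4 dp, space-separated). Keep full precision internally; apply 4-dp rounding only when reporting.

Δt=0.13986  u=1.13771  d=0.87896  q=0.48947  discount=0.99442
step 7 (expiry): payoffs max(K−S,0) = 75.5135 59.9882 39.8923 13.8803 0.0000 0.0000 0.0000 0.0000
step 6: (k=6,j=0): S=59.9991, (K−S)⁺=68.2509, hold=67.5355 ⇒ V=68.2509 exercise | (k=6,j=1): S=77.6625, (K−S)⁺=50.5875, hold=49.8721 ⇒ V=50.5875 exercise | (k=6,j=2): S=100.5258, (K−S)⁺=27.7242, hold=27.0087 ⇒ V=27.7242 exercise | (k=6,j=3): S=130.1200, (K−S)⁺=0.0000, hold=7.0468 ⇒ V=7.0468 continue | (k=6,j=4): S=168.4265, (K−S)⁺=0.0000, hold=0.0000 ⇒ V=0.0000 continue | (k=6,j=5): S=218.0103, (K−S)⁺=0.0000, hold=0.0000 ⇒ V=0.0000 continue | (k=6,j=6): S=282.1912, (K−S)⁺=0.0000, hold=0.0000 ⇒ V=0.0000 continue  boundary S*=100.5258
step 5: (k=5,j=0): S=68.2618, (K−S)⁺=59.9882, hold=59.2727 ⇒ V=59.9882 exercise | (k=5,j=1): S=88.3577, (K−S)⁺=39.8923, hold=39.1768 ⇒ V=39.8923 exercise | (k=5,j=2): S=114.3697, (K−S)⁺=13.8803, hold=17.5050 ⇒ V=17.5050 continue | (k=5,j=3): S=148.0394, (K−S)⁺=0.0000, hold=3.5775 ⇒ V=3.5775 continue | (k=5,j=4): S=191.6213, (K−S)⁺=0.0000, hold=0.0000 ⇒ V=0.0000 continue | (k=5,j=5): S=248.0334, (K−S)⁺=0.0000, hold=0.0000 ⇒ V=0.0000 continue  boundary S*=88.3577
step 4: (k=4,j=0): S=77.6625, (K−S)⁺=50.5875, hold=49.8721 ⇒ V=50.5875 exercise | (k=4,j=1): S=100.5258, (K−S)⁺=27.7242, hold=28.7730 ⇒ V=28.7730 continue | (k=4,j=2): S=130.1200, (K−S)⁺=0.0000, hold=10.6283 ⇒ V=10.6283 continue | (k=4,j=3): S=168.4265, (K−S)⁺=0.0000, hold=1.8163 ⇒ V=1.8163 continue | (k=4,j=4): S=218.0103, (K−S)⁺=0.0000, hold=0.0000 ⇒ V=0.0000 continue  boundary S*=77.6625
step 3: (k=3,j=0): S=88.3577, (K−S)⁺=39.8923, hold=39.6873 ⇒ V=39.8923 exercise | (k=3,j=1): S=114.3697, (K−S)⁺=13.8803, hold=19.7808 ⇒ V=19.7808 continue | (k=3,j=2): S=148.0394, (K−S)⁺=0.0000, hold=6.2799 ⇒ V=6.2799 continue | (k=3,j=3): S=191.6213, (K−S)⁺=0.0000, hold=0.9221 ⇒ V=0.9221 continue  boundary S*=88.3577
step 2: (k=2,j=0): S=100.5258, (K−S)⁺=27.7242, hold=29.8807 ⇒ V=29.8807 continue | (k=2,j=1): S=130.1200, (K−S)⁺=0.0000, hold=13.0990 ⇒ V=13.0990 continue | (k=2,j=2): S=168.4265, (K−S)⁺=0.0000, hold=3.6370 ⇒ V=3.6370 continue  boundary S*=-
step 1: (k=1,j=0): S=114.3697, (K−S)⁺=13.8803, hold=21.5457 ⇒ V=21.5457 continue | (k=1,j=1): S=148.0394, (K−S)⁺=0.0000, hold=8.4204 ⇒ V=8.4204 continue  boundary S*=-
step 0: (k=0,j=0): S=130.1200, (K−S)⁺=0.0000, hold=15.0369 ⇒ V=15.0369 continue  boundary S*=-

price = 15.0369
boundary = - - - 88.3577 77.6625 88.3577 100.5258
tree:
15.0369
21.5457 8.4204
29.8807 13.0990 3.6370
39.8923 19.7808 6.2799 0.9221
50.5875 28.7730 10.6283 1.8163 0.0000
59.9882 39.8923 17.5050 3.5775 0.0000 0.0000
68.2509 50.5875 27.7242 7.0468 0.0000 0.0000 0.0000
75.5135 59.9882 39.8923 13.8803 0.0000 0.0000 0.0000 0.0000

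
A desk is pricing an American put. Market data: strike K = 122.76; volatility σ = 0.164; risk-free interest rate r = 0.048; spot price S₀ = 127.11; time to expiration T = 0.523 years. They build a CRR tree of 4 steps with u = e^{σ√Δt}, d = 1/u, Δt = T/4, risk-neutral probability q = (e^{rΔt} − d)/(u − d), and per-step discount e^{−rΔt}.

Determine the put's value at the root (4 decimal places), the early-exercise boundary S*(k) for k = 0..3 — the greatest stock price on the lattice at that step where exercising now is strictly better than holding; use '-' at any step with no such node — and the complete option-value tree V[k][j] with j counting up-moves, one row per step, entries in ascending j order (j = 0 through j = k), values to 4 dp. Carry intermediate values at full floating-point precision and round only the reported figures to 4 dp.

params: Δt=0.13075 u=1.06109 d=0.94242 q=0.53823 e^(-rΔt)=0.99374
t_4 payoffs: 22.4919 9.8659 0.0000 0.0000 0.0000
t_3: node(3,0) S=106.3940 payoff=16.3660 vs cont=15.5980 → 16.3660 [stop]  node(3,1) S=119.7914 payoff=2.9686 vs cont=4.5273 → 4.5273 [wait]  node(3,2) S=134.8758 payoff=0.0000 vs cont=0.0000 → 0.0000 [wait]  node(3,3) S=151.8597 payoff=0.0000 vs cont=0.0000 → 0.0000 [wait]  ⇒ S*(3)=106.3940
t_2: node(2,0) S=112.8941 payoff=9.8659 vs cont=9.9315 → 9.9315 [wait]  node(2,1) S=127.1100 payoff=0.0000 vs cont=2.0775 → 2.0775 [wait]  node(2,2) S=143.1160 payoff=0.0000 vs cont=0.0000 → 0.0000 [wait]  ⇒ S*(2)=-
t_1: node(1,0) S=119.7914 payoff=2.9686 vs cont=5.6686 → 5.6686 [wait]  node(1,1) S=134.8758 payoff=0.0000 vs cont=0.9533 → 0.9533 [wait]  ⇒ S*(1)=-
t_0: node(0,0) S=127.1100 payoff=0.0000 vs cont=3.1111 → 3.1111 [wait]  ⇒ S*(0)=-

price = 3.1111
boundary = - - - 106.3940
tree:
3.1111
5.6686 0.9533
9.9315 2.0775 0.0000
16.3660 4.5273 0.0000 0.0000
22.4919 9.8659 0.0000 0.0000 0.0000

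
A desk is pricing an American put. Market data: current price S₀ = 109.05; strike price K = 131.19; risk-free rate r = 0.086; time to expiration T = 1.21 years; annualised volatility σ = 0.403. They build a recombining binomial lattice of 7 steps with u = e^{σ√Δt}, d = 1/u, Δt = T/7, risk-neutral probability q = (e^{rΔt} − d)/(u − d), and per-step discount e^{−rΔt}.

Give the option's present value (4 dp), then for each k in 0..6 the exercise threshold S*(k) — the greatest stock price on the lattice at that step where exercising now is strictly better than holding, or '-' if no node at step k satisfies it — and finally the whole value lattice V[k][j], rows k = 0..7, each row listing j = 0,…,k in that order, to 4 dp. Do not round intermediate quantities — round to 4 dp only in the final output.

price = 27.8131
boundary = - - 77.9996 92.2272 77.9996 92.2272 109.0500
tree:
27.8131
39.2001 17.3767
53.1904 26.5275 8.8417
65.2232 38.9628 15.0159 2.9972
75.3997 53.1904 24.7335 5.8498 0.2645
84.0063 65.2232 38.9628 11.3935 0.5398 0.0000
91.2852 75.3997 53.1904 22.1400 1.1017 0.0000 0.0000
97.4412 84.0063 65.2232 38.9628 2.2486 0.0000 0.0000 0.0000

Δt=0.17286  u=1.18241  d=0.84573  q=0.50269  discount=0.98524
step 7 (expiry): payoffs max(K−S,0) = 97.4412 84.0063 65.2232 38.9628 2.2486 0.0000 0.0000 0.0000
step 6: (k=6,j=0): S=39.9048, (K−S)⁺=91.2852, hold=89.3494 ⇒ V=91.2852 exercise | (k=6,j=1): S=55.7903, (K−S)⁺=75.3997, hold=73.4639 ⇒ V=75.3997 exercise | (k=6,j=2): S=77.9996, (K−S)⁺=53.1904, hold=51.2546 ⇒ V=53.1904 exercise | (k=6,j=3): S=109.0500, (K−S)⁺=22.1400, hold=20.2042 ⇒ V=22.1400 exercise | (k=6,j=4): S=152.4611, (K−S)⁺=0.0000, hold=1.1017 ⇒ V=1.1017 continue | (k=6,j=5): S=213.1536, (K−S)⁺=0.0000, hold=0.0000 ⇒ V=0.0000 continue | (k=6,j=6): S=298.0068, (K−S)⁺=0.0000, hold=0.0000 ⇒ V=0.0000 continue  boundary S*=109.0500
step 5: (k=5,j=0): S=47.1837, (K−S)⁺=84.0063, hold=82.0705 ⇒ V=84.0063 exercise | (k=5,j=1): S=65.9668, (K−S)⁺=65.2232, hold=63.2874 ⇒ V=65.2232 exercise | (k=5,j=2): S=92.2272, (K−S)⁺=38.9628, hold=37.0270 ⇒ V=38.9628 exercise | (k=5,j=3): S=128.9414, (K−S)⁺=2.2486, hold=11.3935 ⇒ V=11.3935 continue | (k=5,j=4): S=180.2710, (K−S)⁺=0.0000, hold=0.5398 ⇒ V=0.5398 continue | (k=5,j=5): S=252.0342, (K−S)⁺=0.0000, hold=0.0000 ⇒ V=0.0000 continue  boundary S*=92.2272
step 4: (k=4,j=0): S=55.7903, (K−S)⁺=75.3997, hold=73.4639 ⇒ V=75.3997 exercise | (k=4,j=1): S=77.9996, (K−S)⁺=53.1904, hold=51.2546 ⇒ V=53.1904 exercise | (k=4,j=2): S=109.0500, (K−S)⁺=22.1400, hold=24.7335 ⇒ V=24.7335 continue | (k=4,j=3): S=152.4611, (K−S)⁺=0.0000, hold=5.8498 ⇒ V=5.8498 continue | (k=4,j=4): S=213.1536, (K−S)⁺=0.0000, hold=0.2645 ⇒ V=0.2645 continue  boundary S*=77.9996
step 3: (k=3,j=0): S=65.9668, (K−S)⁺=65.2232, hold=63.2874 ⇒ V=65.2232 exercise | (k=3,j=1): S=92.2272, (K−S)⁺=38.9628, hold=38.3115 ⇒ V=38.9628 exercise | (k=3,j=2): S=128.9414, (K−S)⁺=2.2486, hold=15.0159 ⇒ V=15.0159 continue | (k=3,j=3): S=180.2710, (K−S)⁺=0.0000, hold=2.9972 ⇒ V=2.9972 continue  boundary S*=92.2272
step 2: (k=2,j=0): S=77.9996, (K−S)⁺=53.1904, hold=51.2546 ⇒ V=53.1904 exercise | (k=2,j=1): S=109.0500, (K−S)⁺=22.1400, hold=26.5275 ⇒ V=26.5275 continue | (k=2,j=2): S=152.4611, (K−S)⁺=0.0000, hold=8.8417 ⇒ V=8.8417 continue  boundary S*=77.9996
step 1: (k=1,j=0): S=92.2272, (K−S)⁺=38.9628, hold=39.2001 ⇒ V=39.2001 continue | (k=1,j=1): S=128.9414, (K−S)⁺=2.2486, hold=17.3767 ⇒ V=17.3767 continue  boundary S*=-
step 0: (k=0,j=0): S=109.0500, (K−S)⁺=22.1400, hold=27.8131 ⇒ V=27.8131 continue  boundary S*=-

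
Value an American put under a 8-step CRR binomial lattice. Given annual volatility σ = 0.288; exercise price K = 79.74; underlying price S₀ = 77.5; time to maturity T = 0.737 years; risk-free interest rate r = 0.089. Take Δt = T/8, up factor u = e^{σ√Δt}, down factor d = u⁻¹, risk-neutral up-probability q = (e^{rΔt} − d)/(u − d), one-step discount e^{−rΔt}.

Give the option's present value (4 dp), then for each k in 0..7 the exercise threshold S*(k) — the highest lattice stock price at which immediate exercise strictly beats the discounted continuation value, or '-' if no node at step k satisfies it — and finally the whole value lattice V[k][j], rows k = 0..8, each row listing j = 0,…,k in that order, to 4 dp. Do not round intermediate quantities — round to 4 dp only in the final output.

price = 6.9054
boundary = - - 65.0691 59.6227 65.0691 59.6227 65.0691 71.0131
tree:
6.9054
10.2345 4.0040
14.6709 6.3841 1.9149
20.1173 9.8648 3.3375 0.6588
25.1079 14.6709 5.6744 1.2770 0.1102
29.6807 20.1173 9.3360 2.4530 0.2339 0.0000
33.8708 25.1079 14.6709 4.6593 0.4968 0.0000 0.0000
37.7102 29.6807 20.1173 8.7269 1.0549 0.0000 0.0000 0.0000
41.2282 33.8708 25.1079 14.6709 2.2400 0.0000 0.0000 0.0000 0.0000

params: Δt=0.09212 u=1.09135 d=0.91630 q=0.52519 e^(-rΔt)=0.99183
t_8 payoffs: 41.2282 33.8708 25.1079 14.6709 2.2400 0.0000 0.0000 0.0000 0.0000
t_7: node(7,0) S=42.0298 payoff=37.7102 vs cont=37.0590 → 37.7102 [stop]  node(7,1) S=50.0593 payoff=29.6807 vs cont=29.0296 → 29.6807 [stop]  node(7,2) S=59.6227 payoff=20.1173 vs cont=19.4662 → 20.1173 [stop]  node(7,3) S=71.0131 payoff=8.7269 vs cont=8.0758 → 8.7269 [stop]  node(7,4) S=84.5795 payoff=0.0000 vs cont=1.0549 → 1.0549 [wait]  node(7,5) S=100.7377 payoff=0.0000 vs cont=0.0000 → 0.0000 [wait]  node(7,6) S=119.9828 payoff=0.0000 vs cont=0.0000 → 0.0000 [wait]  node(7,7) S=142.9045 payoff=0.0000 vs cont=0.0000 → 0.0000 [wait]  ⇒ S*(7)=71.0131
t_6: node(6,0) S=45.8692 payoff=33.8708 vs cont=33.2197 → 33.8708 [stop]  node(6,1) S=54.6321 payoff=25.1079 vs cont=24.4568 → 25.1079 [stop]  node(6,2) S=65.0691 payoff=14.6709 vs cont=14.0198 → 14.6709 [stop]  node(6,3) S=77.5000 payoff=2.2400 vs cont=4.6593 → 4.6593 [wait]  node(6,4) S=92.3057 payoff=0.0000 vs cont=0.4968 → 0.4968 [wait]  node(6,5) S=109.9399 payoff=0.0000 vs cont=0.0000 → 0.0000 [wait]  node(6,6) S=130.9430 payoff=0.0000 vs cont=0.0000 → 0.0000 [wait]  ⇒ S*(6)=65.0691
t_5: node(5,0) S=50.0593 payoff=29.6807 vs cont=29.0296 → 29.6807 [stop]  node(5,1) S=59.6227 payoff=20.1173 vs cont=19.4662 → 20.1173 [stop]  node(5,2) S=71.0131 payoff=8.7269 vs cont=9.3360 → 9.3360 [wait]  node(5,3) S=84.5795 payoff=0.0000 vs cont=2.4530 → 2.4530 [wait]  node(5,4) S=100.7377 payoff=0.0000 vs cont=0.2339 → 0.2339 [wait]  node(5,5) S=119.9828 payoff=0.0000 vs cont=0.0000 → 0.0000 [wait]  ⇒ S*(5)=59.6227
t_4: node(4,0) S=54.6321 payoff=25.1079 vs cont=24.4568 → 25.1079 [stop]  node(4,1) S=65.0691 payoff=14.6709 vs cont=14.3370 → 14.6709 [stop]  node(4,2) S=77.5000 payoff=2.2400 vs cont=5.6744 → 5.6744 [wait]  node(4,3) S=92.3057 payoff=0.0000 vs cont=1.2770 → 1.2770 [wait]  node(4,4) S=109.9399 payoff=0.0000 vs cont=0.1102 → 0.1102 [wait]  ⇒ S*(4)=65.0691
t_3: node(3,0) S=59.6227 payoff=20.1173 vs cont=19.4662 → 20.1173 [stop]  node(3,1) S=71.0131 payoff=8.7269 vs cont=9.8648 → 9.8648 [wait]  node(3,2) S=84.5795 payoff=0.0000 vs cont=3.3375 → 3.3375 [wait]  node(3,3) S=100.7377 payoff=0.0000 vs cont=0.6588 → 0.6588 [wait]  ⇒ S*(3)=59.6227
t_2: node(2,0) S=65.0691 payoff=14.6709 vs cont=14.6125 → 14.6709 [stop]  node(2,1) S=77.5000 payoff=2.2400 vs cont=6.3841 → 6.3841 [wait]  node(2,2) S=92.3057 payoff=0.0000 vs cont=1.9149 → 1.9149 [wait]  ⇒ S*(2)=65.0691
t_1: node(1,0) S=71.0131 payoff=8.7269 vs cont=10.2345 → 10.2345 [wait]  node(1,1) S=84.5795 payoff=0.0000 vs cont=4.0040 → 4.0040 [wait]  ⇒ S*(1)=-
t_0: node(0,0) S=77.5000 payoff=2.2400 vs cont=6.9054 → 6.9054 [wait]  ⇒ S*(0)=-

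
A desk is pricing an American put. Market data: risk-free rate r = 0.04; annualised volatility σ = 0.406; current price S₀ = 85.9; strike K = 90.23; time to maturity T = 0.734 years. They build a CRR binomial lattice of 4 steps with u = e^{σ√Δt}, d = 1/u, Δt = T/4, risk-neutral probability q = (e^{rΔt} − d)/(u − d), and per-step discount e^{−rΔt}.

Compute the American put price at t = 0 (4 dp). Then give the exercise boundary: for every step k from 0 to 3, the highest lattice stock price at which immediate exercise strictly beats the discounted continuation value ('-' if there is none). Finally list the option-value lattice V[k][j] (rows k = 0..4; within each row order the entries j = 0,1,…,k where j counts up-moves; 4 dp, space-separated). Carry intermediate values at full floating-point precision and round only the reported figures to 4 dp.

price = 13.3332
boundary = - - 60.6639 72.1874
tree:
13.3332
20.2703 5.9541
29.5661 10.4193 1.1640
39.2502 18.0426 2.2450 0.0000
47.3883 29.5661 4.3300 0.0000 0.0000

Δt=0.18350  u=1.18996  d=0.84037  q=0.47770  discount=0.99269
step 4 (expiry): payoffs max(K−S,0) = 47.3883 29.5661 4.3300 0.0000 0.0000
step 3: (k=3,j=0): S=50.9798, (K−S)⁺=39.2502, hold=38.5903 ⇒ V=39.2502 exercise | (k=3,j=1): S=72.1874, (K−S)⁺=18.0426, hold=17.3827 ⇒ V=18.0426 exercise | (k=3,j=2): S=102.2174, (K−S)⁺=0.0000, hold=2.2450 ⇒ V=2.2450 continue | (k=3,j=3): S=144.7397, (K−S)⁺=0.0000, hold=0.0000 ⇒ V=0.0000 continue  boundary S*=72.1874
step 2: (k=2,j=0): S=60.6639, (K−S)⁺=29.5661, hold=28.9063 ⇒ V=29.5661 exercise | (k=2,j=1): S=85.9000, (K−S)⁺=4.3300, hold=10.4193 ⇒ V=10.4193 continue | (k=2,j=2): S=121.6344, (K−S)⁺=0.0000, hold=1.1640 ⇒ V=1.1640 continue  boundary S*=60.6639
step 1: (k=1,j=0): S=72.1874, (K−S)⁺=18.0426, hold=20.2703 ⇒ V=20.2703 continue | (k=1,j=1): S=102.2174, (K−S)⁺=0.0000, hold=5.9541 ⇒ V=5.9541 continue  boundary S*=-
step 0: (k=0,j=0): S=85.9000, (K−S)⁺=4.3300, hold=13.3332 ⇒ V=13.3332 continue  boundary S*=-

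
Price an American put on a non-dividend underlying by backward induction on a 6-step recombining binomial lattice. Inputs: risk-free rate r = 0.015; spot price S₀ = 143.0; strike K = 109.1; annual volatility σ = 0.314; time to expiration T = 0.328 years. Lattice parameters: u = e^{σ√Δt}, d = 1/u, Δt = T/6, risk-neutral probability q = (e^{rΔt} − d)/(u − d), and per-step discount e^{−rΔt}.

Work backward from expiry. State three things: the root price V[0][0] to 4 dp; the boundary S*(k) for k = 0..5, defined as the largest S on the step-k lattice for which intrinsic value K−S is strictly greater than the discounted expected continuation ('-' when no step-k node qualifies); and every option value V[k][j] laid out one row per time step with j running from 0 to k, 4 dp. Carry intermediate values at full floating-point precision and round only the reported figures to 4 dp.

Δt=0.05467, u=1.07618, d=0.92921, q=0.48724, disc=e^(-rΔt)=0.99918
k=6 terminal: V=max(K-S,0) → 17.0485 2.4897 0.0000 0.0000 0.0000 0.0000 0.0000
k=5: j=0 S=99.0638 intr=10.0362 cont=9.9467 V=10.0362[EX]; j=1 S=114.7317 intr=0.0000 cont=1.2756 V=1.2756[hold]; j=2 S=132.8776 intr=0.0000 cont=0.0000 V=0.0000[hold]; j=3 S=153.8935 intr=0.0000 cont=0.0000 V=0.0000[hold]; j=4 S=178.2332 intr=0.0000 cont=0.0000 V=0.0000[hold]; j=5 S=206.4225 intr=0.0000 cont=0.0000 V=0.0000[hold]  S*(5)=99.0638
k=4: j=0 S=106.6103 intr=2.4897 cont=5.7630 V=5.7630[hold]; j=1 S=123.4718 intr=0.0000 cont=0.6535 V=0.6535[hold]; j=2 S=143.0000 intr=0.0000 cont=0.0000 V=0.0000[hold]; j=3 S=165.6168 intr=0.0000 cont=0.0000 V=0.0000[hold]; j=4 S=191.8107 intr=0.0000 cont=0.0000 V=0.0000[hold]  S*(4)=-
k=3: j=0 S=114.7317 intr=0.0000 cont=3.2708 V=3.2708[hold]; j=1 S=132.8776 intr=0.0000 cont=0.3348 V=0.3348[hold]; j=2 S=153.8935 intr=0.0000 cont=0.0000 V=0.0000[hold]; j=3 S=178.2332 intr=0.0000 cont=0.0000 V=0.0000[hold]  S*(3)=-
k=2: j=0 S=123.4718 intr=0.0000 cont=1.8388 V=1.8388[hold]; j=1 S=143.0000 intr=0.0000 cont=0.1715 V=0.1715[hold]; j=2 S=165.6168 intr=0.0000 cont=0.0000 V=0.0000[hold]  S*(2)=-
k=1: j=0 S=132.8776 intr=0.0000 cont=1.0256 V=1.0256[hold]; j=1 S=153.8935 intr=0.0000 cont=0.0879 V=0.0879[hold]  S*(1)=-
k=0: j=0 S=143.0000 intr=0.0000 cont=0.5682 V=0.5682[hold]  S*(0)=-

price = 0.5682
boundary = - - - - - 99.0638
tree:
0.5682
1.0256 0.0879
1.8388 0.1715 0.0000
3.2708 0.3348 0.0000 0.0000
5.7630 0.6535 0.0000 0.0000 0.0000
10.0362 1.2756 0.0000 0.0000 0.0000 0.0000
17.0485 2.4897 0.0000 0.0000 0.0000 0.0000 0.0000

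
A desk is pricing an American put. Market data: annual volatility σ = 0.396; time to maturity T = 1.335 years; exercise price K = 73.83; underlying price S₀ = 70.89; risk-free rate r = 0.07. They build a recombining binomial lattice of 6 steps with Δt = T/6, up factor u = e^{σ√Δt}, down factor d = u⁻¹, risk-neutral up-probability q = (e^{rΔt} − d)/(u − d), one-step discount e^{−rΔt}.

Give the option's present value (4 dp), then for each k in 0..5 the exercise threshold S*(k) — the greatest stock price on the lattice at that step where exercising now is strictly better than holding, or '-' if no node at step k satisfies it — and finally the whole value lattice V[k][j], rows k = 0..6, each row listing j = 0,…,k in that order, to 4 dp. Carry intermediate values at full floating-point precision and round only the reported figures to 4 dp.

Δt=0.22250, u=1.20538, d=0.82962, q=0.49521, disc=e^(-rΔt)=0.98455
k=6 terminal: V=max(K-S,0) → 50.7175 40.2491 25.0391 2.9400 0.0000 0.0000 0.0000
k=5: j=0 S=27.8593 intr=45.9707 cont=44.8298 V=45.9707[EX]; j=1 S=40.4777 intr=33.3523 cont=32.2113 V=33.3523[EX]; j=2 S=58.8114 intr=15.0186 cont=13.8776 V=15.0186[EX]; j=3 S=85.4492 intr=0.0000 cont=1.4611 V=1.4611[hold]; j=4 S=124.1522 intr=0.0000 cont=0.0000 V=0.0000[hold]; j=5 S=180.3850 intr=0.0000 cont=0.0000 V=0.0000[hold]  S*(5)=58.8114
k=4: j=0 S=33.5809 intr=40.2491 cont=39.1081 V=40.2491[EX]; j=1 S=48.7909 intr=25.0391 cont=23.8981 V=25.0391[EX]; j=2 S=70.8900 intr=2.9400 cont=8.1764 V=8.1764[hold]; j=3 S=102.9986 intr=0.0000 cont=0.7262 V=0.7262[hold]; j=4 S=149.6502 intr=0.0000 cont=0.0000 V=0.0000[hold]  S*(4)=48.7909
k=3: j=0 S=40.4777 intr=33.3523 cont=32.2113 V=33.3523[EX]; j=1 S=58.8114 intr=15.0186 cont=16.4306 V=16.4306[hold]; j=2 S=85.4492 intr=0.0000 cont=4.4176 V=4.4176[hold]; j=3 S=124.1522 intr=0.0000 cont=0.3609 V=0.3609[hold]  S*(3)=40.4777
k=2: j=0 S=48.7909 intr=25.0391 cont=24.5866 V=25.0391[EX]; j=1 S=70.8900 intr=2.9400 cont=10.3197 V=10.3197[hold]; j=2 S=102.9986 intr=0.0000 cont=2.3715 V=2.3715[hold]  S*(2)=48.7909
k=1: j=0 S=58.8114 intr=15.0186 cont=17.4756 V=17.4756[hold]; j=1 S=85.4492 intr=0.0000 cont=6.2850 V=6.2850[hold]  S*(1)=-
k=0: j=0 S=70.8900 intr=2.9400 cont=11.7494 V=11.7494[hold]  S*(0)=-

price = 11.7494
boundary = - - 48.7909 40.4777 48.7909 58.8114
tree:
11.7494
17.4756 6.2850
25.0391 10.3197 2.3715
33.3523 16.4306 4.4176 0.3609
40.2491 25.0391 8.1764 0.7262 0.0000
45.9707 33.3523 15.0186 1.4611 0.0000 0.0000
50.7175 40.2491 25.0391 2.9400 0.0000 0.0000 0.0000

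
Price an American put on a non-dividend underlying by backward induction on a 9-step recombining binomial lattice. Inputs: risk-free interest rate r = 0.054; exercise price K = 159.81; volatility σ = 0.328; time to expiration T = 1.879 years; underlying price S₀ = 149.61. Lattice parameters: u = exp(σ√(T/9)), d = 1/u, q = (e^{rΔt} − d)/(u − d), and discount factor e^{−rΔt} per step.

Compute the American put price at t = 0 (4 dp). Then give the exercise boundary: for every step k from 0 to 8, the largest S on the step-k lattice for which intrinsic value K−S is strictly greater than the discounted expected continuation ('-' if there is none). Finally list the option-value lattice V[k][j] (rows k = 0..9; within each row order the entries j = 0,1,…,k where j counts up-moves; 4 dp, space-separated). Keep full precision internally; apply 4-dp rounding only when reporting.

price = 26.1766
boundary = - - - 95.4326 110.8625 95.4326 110.8625 95.4326 110.8625
tree:
26.1766
36.4516 16.5066
49.2480 24.4959 8.9004
64.3774 35.2521 14.3072 3.7016
77.6597 48.9475 22.3713 6.5766 0.9137
89.0934 64.3774 33.8039 11.4587 1.8492 0.0000
98.9358 77.6597 48.9475 19.4438 3.7424 0.0000 0.0000
107.4083 89.0934 64.3774 31.7683 7.5741 0.0000 0.0000 0.0000
114.7016 98.9358 77.6597 48.9475 15.3287 0.0000 0.0000 0.0000 0.0000
120.9798 107.4083 89.0934 64.3774 31.0228 0.0000 0.0000 0.0000 0.0000 0.0000

params: Δt=0.20878 u=1.16168 d=0.86082 q=0.50029 e^(-rΔt)=0.98879
t_9 payoffs: 120.9798 107.4083 89.0934 64.3774 31.0228 0.0000 0.0000 0.0000 0.0000 0.0000
t_8: node(8,0) S=45.1084 payoff=114.7016 vs cont=112.9100 → 114.7016 [stop]  node(8,1) S=60.8742 payoff=98.9358 vs cont=97.1442 → 98.9358 [stop]  node(8,2) S=82.1503 payoff=77.6597 vs cont=75.8681 → 77.6597 [stop]  node(8,3) S=110.8625 payoff=48.9475 vs cont=47.1559 → 48.9475 [stop]  node(8,4) S=149.6100 payoff=10.2000 vs cont=15.3287 → 15.3287 [wait]  node(8,5) S=201.9001 payoff=0.0000 vs cont=0.0000 → 0.0000 [wait]  node(8,6) S=272.4660 payoff=0.0000 vs cont=0.0000 → 0.0000 [wait]  node(8,7) S=367.6953 payoff=0.0000 vs cont=0.0000 → 0.0000 [wait]  node(8,8) S=496.2081 payoff=0.0000 vs cont=0.0000 → 0.0000 [wait]  ⇒ S*(8)=110.8625
t_7: node(7,0) S=52.4017 payoff=107.4083 vs cont=105.6167 → 107.4083 [stop]  node(7,1) S=70.7166 payoff=89.0934 vs cont=87.3019 → 89.0934 [stop]  node(7,2) S=95.4326 payoff=64.3774 vs cont=62.5858 → 64.3774 [stop]  node(7,3) S=128.7872 payoff=31.0228 vs cont=31.7683 → 31.7683 [wait]  node(7,4) S=173.7995 payoff=0.0000 vs cont=7.5741 → 7.5741 [wait]  node(7,5) S=234.5440 payoff=0.0000 vs cont=0.0000 → 0.0000 [wait]  node(7,6) S=316.5193 payoff=0.0000 vs cont=0.0000 → 0.0000 [wait]  node(7,7) S=427.1456 payoff=0.0000 vs cont=0.0000 → 0.0000 [wait]  ⇒ S*(7)=95.4326
t_6: node(6,0) S=60.8742 payoff=98.9358 vs cont=97.1442 → 98.9358 [stop]  node(6,1) S=82.1503 payoff=77.6597 vs cont=75.8681 → 77.6597 [stop]  node(6,2) S=110.8625 payoff=48.9475 vs cont=47.5247 → 48.9475 [stop]  node(6,3) S=149.6100 payoff=10.2000 vs cont=19.4438 → 19.4438 [wait]  node(6,4) S=201.9001 payoff=0.0000 vs cont=3.7424 → 3.7424 [wait]  node(6,5) S=272.4660 payoff=0.0000 vs cont=0.0000 → 0.0000 [wait]  node(6,6) S=367.6953 payoff=0.0000 vs cont=0.0000 → 0.0000 [wait]  ⇒ S*(6)=110.8625
t_5: node(5,0) S=70.7166 payoff=89.0934 vs cont=87.3019 → 89.0934 [stop]  node(5,1) S=95.4326 payoff=64.3774 vs cont=62.5858 → 64.3774 [stop]  node(5,2) S=128.7872 payoff=31.0228 vs cont=33.8039 → 33.8039 [wait]  node(5,3) S=173.7995 payoff=0.0000 vs cont=11.4587 → 11.4587 [wait]  node(5,4) S=234.5440 payoff=0.0000 vs cont=1.8492 → 1.8492 [wait]  node(5,5) S=316.5193 payoff=0.0000 vs cont=0.0000 → 0.0000 [wait]  ⇒ S*(5)=95.4326
t_4: node(4,0) S=82.1503 payoff=77.6597 vs cont=75.8681 → 77.6597 [stop]  node(4,1) S=110.8625 payoff=48.9475 vs cont=48.5316 → 48.9475 [stop]  node(4,2) S=149.6100 payoff=10.2000 vs cont=22.3713 → 22.3713 [wait]  node(4,3) S=201.9001 payoff=0.0000 vs cont=6.5766 → 6.5766 [wait]  node(4,4) S=272.4660 payoff=0.0000 vs cont=0.9137 → 0.9137 [wait]  ⇒ S*(4)=110.8625
t_3: node(3,0) S=95.4326 payoff=64.3774 vs cont=62.5858 → 64.3774 [stop]  node(3,1) S=128.7872 payoff=31.0228 vs cont=35.2521 → 35.2521 [wait]  node(3,2) S=173.7995 payoff=0.0000 vs cont=14.3072 → 14.3072 [wait]  node(3,3) S=234.5440 payoff=0.0000 vs cont=3.7016 → 3.7016 [wait]  ⇒ S*(3)=95.4326
t_2: node(2,0) S=110.8625 payoff=48.9475 vs cont=49.2480 → 49.2480 [wait]  node(2,1) S=149.6100 payoff=10.2000 vs cont=24.4959 → 24.4959 [wait]  node(2,2) S=201.9001 payoff=0.0000 vs cont=8.9004 → 8.9004 [wait]  ⇒ S*(2)=-
t_1: node(1,0) S=128.7872 payoff=31.0228 vs cont=36.4516 → 36.4516 [wait]  node(1,1) S=173.7995 payoff=0.0000 vs cont=16.5066 → 16.5066 [wait]  ⇒ S*(1)=-
t_0: node(0,0) S=149.6100 payoff=10.2000 vs cont=26.1766 → 26.1766 [wait]  ⇒ S*(0)=-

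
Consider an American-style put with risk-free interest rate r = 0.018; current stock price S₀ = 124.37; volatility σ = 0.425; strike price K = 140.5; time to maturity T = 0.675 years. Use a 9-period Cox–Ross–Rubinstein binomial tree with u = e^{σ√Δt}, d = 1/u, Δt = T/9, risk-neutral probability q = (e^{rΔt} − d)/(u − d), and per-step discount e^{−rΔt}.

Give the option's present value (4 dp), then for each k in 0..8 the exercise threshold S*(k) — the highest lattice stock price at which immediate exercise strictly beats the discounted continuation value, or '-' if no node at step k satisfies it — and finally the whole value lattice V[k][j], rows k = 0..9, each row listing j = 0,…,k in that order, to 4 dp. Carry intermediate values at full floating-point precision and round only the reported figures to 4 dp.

Δt=0.07500  u=1.12344  d=0.89013  q=0.47673  discount=0.99865
step 9 (expiry): payoffs max(K−S,0) = 96.8701 85.4345 71.0015 52.7854 29.7949 0.7784 0.0000 0.0000 0.0000 0.0000
step 8: (k=8,j=0): S=49.0153, (K−S)⁺=91.4847, hold=91.2951 ⇒ V=91.4847 exercise | (k=8,j=1): S=61.8625, (K−S)⁺=78.6375, hold=78.4479 ⇒ V=78.6375 exercise | (k=8,j=2): S=78.0771, (K−S)⁺=62.4229, hold=62.2334 ⇒ V=62.4229 exercise | (k=8,j=3): S=98.5416, (K−S)⁺=41.9584, hold=41.7688 ⇒ V=41.9584 exercise | (k=8,j=4): S=124.3700, (K−S)⁺=16.1300, hold=15.9405 ⇒ V=16.1300 exercise | (k=8,j=5): S=156.9682, (K−S)⁺=0.0000, hold=0.4068 ⇒ V=0.4068 continue | (k=8,j=6): S=198.1105, (K−S)⁺=0.0000, hold=0.0000 ⇒ V=0.0000 continue | (k=8,j=7): S=250.0366, (K−S)⁺=0.0000, hold=0.0000 ⇒ V=0.0000 continue | (k=8,j=8): S=315.5728, (K−S)⁺=0.0000, hold=0.0000 ⇒ V=0.0000 continue  boundary S*=124.3700
step 7: (k=7,j=0): S=55.0655, (K−S)⁺=85.4345, hold=85.2449 ⇒ V=85.4345 exercise | (k=7,j=1): S=69.4985, (K−S)⁺=71.0015, hold=70.8119 ⇒ V=71.0015 exercise | (k=7,j=2): S=87.7146, (K−S)⁺=52.7854, hold=52.5959 ⇒ V=52.7854 exercise | (k=7,j=3): S=110.7051, (K−S)⁺=29.7949, hold=29.6053 ⇒ V=29.7949 exercise | (k=7,j=4): S=139.7216, (K−S)⁺=0.7784, hold=8.6227 ⇒ V=8.6227 continue | (k=7,j=5): S=176.3436, (K−S)⁺=0.0000, hold=0.2126 ⇒ V=0.2126 continue | (k=7,j=6): S=222.5643, (K−S)⁺=0.0000, hold=0.0000 ⇒ V=0.0000 continue | (k=7,j=7): S=280.8999, (K−S)⁺=0.0000, hold=0.0000 ⇒ V=0.0000 continue  boundary S*=110.7051
step 6: (k=6,j=0): S=61.8625, (K−S)⁺=78.6375, hold=78.4479 ⇒ V=78.6375 exercise | (k=6,j=1): S=78.0771, (K−S)⁺=62.4229, hold=62.2334 ⇒ V=62.4229 exercise | (k=6,j=2): S=98.5416, (K−S)⁺=41.9584, hold=41.7688 ⇒ V=41.9584 exercise | (k=6,j=3): S=124.3700, (K−S)⁺=16.1300, hold=19.6750 ⇒ V=19.6750 continue | (k=6,j=4): S=156.9682, (K−S)⁺=0.0000, hold=4.6071 ⇒ V=4.6071 continue | (k=6,j=5): S=198.1105, (K−S)⁺=0.0000, hold=0.1111 ⇒ V=0.1111 continue | (k=6,j=6): S=250.0366, (K−S)⁺=0.0000, hold=0.0000 ⇒ V=0.0000 continue  boundary S*=98.5416
step 5: (k=5,j=0): S=69.4985, (K−S)⁺=71.0015, hold=70.8119 ⇒ V=71.0015 exercise | (k=5,j=1): S=87.7146, (K−S)⁺=52.7854, hold=52.5959 ⇒ V=52.7854 exercise | (k=5,j=2): S=110.7051, (K−S)⁺=29.7949, hold=31.2931 ⇒ V=31.2931 continue | (k=5,j=3): S=139.7216, (K−S)⁺=0.7784, hold=12.4749 ⇒ V=12.4749 continue | (k=5,j=4): S=176.3436, (K−S)⁺=0.0000, hold=2.4604 ⇒ V=2.4604 continue | (k=5,j=5): S=222.5643, (K−S)⁺=0.0000, hold=0.0580 ⇒ V=0.0580 continue  boundary S*=87.7146
step 4: (k=4,j=0): S=78.0771, (K−S)⁺=62.4229, hold=62.2334 ⇒ V=62.4229 exercise | (k=4,j=1): S=98.5416, (K−S)⁺=41.9584, hold=42.4821 ⇒ V=42.4821 continue | (k=4,j=2): S=124.3700, (K−S)⁺=16.1300, hold=22.2919 ⇒ V=22.2919 continue | (k=4,j=3): S=156.9682, (K−S)⁺=0.0000, hold=7.6904 ⇒ V=7.6904 continue | (k=4,j=4): S=198.1105, (K−S)⁺=0.0000, hold=1.3134 ⇒ V=1.3134 continue  boundary S*=78.0771
step 3: (k=3,j=0): S=87.7146, (K−S)⁺=52.7854, hold=52.8452 ⇒ V=52.8452 continue | (k=3,j=1): S=110.7051, (K−S)⁺=29.7949, hold=32.8126 ⇒ V=32.8126 continue | (k=3,j=2): S=139.7216, (K−S)⁺=0.7784, hold=15.3103 ⇒ V=15.3103 continue | (k=3,j=3): S=176.3436, (K−S)⁺=0.0000, hold=4.6440 ⇒ V=4.6440 continue  boundary S*=-
step 2: (k=2,j=0): S=98.5416, (K−S)⁺=41.9584, hold=43.2367 ⇒ V=43.2367 continue | (k=2,j=1): S=124.3700, (K−S)⁺=16.1300, hold=24.4358 ⇒ V=24.4358 continue | (k=2,j=2): S=156.9682, (K−S)⁺=0.0000, hold=10.2116 ⇒ V=10.2116 continue  boundary S*=-
step 1: (k=1,j=0): S=110.7051, (K−S)⁺=29.7949, hold=34.2276 ⇒ V=34.2276 continue | (k=1,j=1): S=139.7216, (K−S)⁺=0.7784, hold=17.6309 ⇒ V=17.6309 continue  boundary S*=-
step 0: (k=0,j=0): S=124.3700, (K−S)⁺=16.1300, hold=26.2800 ⇒ V=26.2800 continue  boundary S*=-

price = 26.2800
boundary = - - - - 78.0771 87.7146 98.5416 110.7051 124.3700
tree:
26.2800
34.2276 17.6309
43.2367 24.4358 10.2116
52.8452 32.8126 15.3103 4.6440
62.4229 42.4821 22.2919 7.6904 1.3134
71.0015 52.7854 31.2931 12.4749 2.4604 0.0580
78.6375 62.4229 41.9584 19.6750 4.6071 0.1111 0.0000
85.4345 71.0015 52.7854 29.7949 8.6227 0.2126 0.0000 0.0000
91.4847 78.6375 62.4229 41.9584 16.1300 0.4068 0.0000 0.0000 0.0000
96.8701 85.4345 71.0015 52.7854 29.7949 0.7784 0.0000 0.0000 0.0000 0.0000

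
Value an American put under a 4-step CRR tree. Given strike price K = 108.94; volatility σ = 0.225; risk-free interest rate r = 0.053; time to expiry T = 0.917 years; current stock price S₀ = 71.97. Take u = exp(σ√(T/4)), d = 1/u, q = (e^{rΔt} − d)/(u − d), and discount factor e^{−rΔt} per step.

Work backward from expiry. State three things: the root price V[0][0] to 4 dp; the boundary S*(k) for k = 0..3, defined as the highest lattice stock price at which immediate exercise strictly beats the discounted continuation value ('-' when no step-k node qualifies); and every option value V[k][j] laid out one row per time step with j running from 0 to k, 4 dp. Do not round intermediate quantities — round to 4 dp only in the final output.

price = 36.9700
boundary = 71.9700 80.1564 89.2739 99.4286
tree:
36.9700
44.3203 28.7836
50.9199 36.9700 19.6661
56.8455 44.3203 28.7836 9.5114
62.1659 50.9199 36.9700 19.6661 0.0000

params: Δt=0.22925 u=1.11375 d=0.89787 q=0.52972 e^(-rΔt)=0.98792
t_4 payoffs: 62.1659 50.9199 36.9700 19.6661 0.0000
t_3: node(3,0) S=52.0945 payoff=56.8455 vs cont=55.5299 → 56.8455 [stop]  node(3,1) S=64.6197 payoff=44.3203 vs cont=43.0047 → 44.3203 [stop]  node(3,2) S=80.1564 payoff=28.7836 vs cont=27.4680 → 28.7836 [stop]  node(3,3) S=99.4286 payoff=9.5114 vs cont=9.1369 → 9.5114 [stop]  ⇒ S*(3)=99.4286
t_2: node(2,0) S=58.0201 payoff=50.9199 vs cont=49.6043 → 50.9199 [stop]  node(2,1) S=71.9700 payoff=36.9700 vs cont=35.6544 → 36.9700 [stop]  node(2,2) S=89.2739 payoff=19.6661 vs cont=18.3504 → 19.6661 [stop]  ⇒ S*(2)=89.2739
t_1: node(1,0) S=64.6197 payoff=44.3203 vs cont=43.0047 → 44.3203 [stop]  node(1,1) S=80.1564 payoff=28.7836 vs cont=27.4680 → 28.7836 [stop]  ⇒ S*(1)=80.1564
t_0: node(0,0) S=71.9700 payoff=36.9700 vs cont=35.6544 → 36.9700 [stop]  ⇒ S*(0)=71.9700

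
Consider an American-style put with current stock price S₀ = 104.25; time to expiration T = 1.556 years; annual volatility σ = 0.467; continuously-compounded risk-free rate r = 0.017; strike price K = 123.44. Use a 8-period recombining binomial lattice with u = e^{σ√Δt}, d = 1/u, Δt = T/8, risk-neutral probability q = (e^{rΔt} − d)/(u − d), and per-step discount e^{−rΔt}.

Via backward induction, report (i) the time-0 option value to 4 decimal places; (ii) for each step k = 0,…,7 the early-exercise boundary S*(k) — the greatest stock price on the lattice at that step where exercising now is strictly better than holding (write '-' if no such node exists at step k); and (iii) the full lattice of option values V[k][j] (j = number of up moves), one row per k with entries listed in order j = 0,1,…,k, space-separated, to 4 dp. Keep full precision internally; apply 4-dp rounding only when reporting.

price = 35.6506
boundary = - - - 56.2002 45.7396 56.2002 69.0532 84.8457
tree:
35.6506
45.4192 24.2871
56.1644 32.9646 14.1392
67.2398 43.3948 20.7945 6.3237
77.7004 55.1281 29.7501 10.2904 1.6503
86.2140 67.2398 41.1181 16.4410 3.0475 0.0000
93.1430 77.7004 54.3868 25.6301 5.6276 0.0000 0.0000
98.7822 86.2140 67.2398 38.5943 10.3920 0.0000 0.0000 0.0000
103.3718 93.1430 77.7004 54.3868 19.1900 0.0000 0.0000 0.0000 0.0000

Δt=0.19450, u=1.22870, d=0.81387, q=0.45668, disc=e^(-rΔt)=0.99670
k=8 terminal: V=max(K-S,0) → 103.3718 93.1430 77.7004 54.3868 19.1900 0.0000 0.0000 0.0000 0.0000
k=7: j=0 S=24.6578 intr=98.7822 cont=98.3747 V=98.7822[EX]; j=1 S=37.2260 intr=86.2140 cont=85.8066 V=86.2140[EX]; j=2 S=56.2002 intr=67.2398 cont=66.8323 V=67.2398[EX]; j=3 S=84.8457 intr=38.5943 cont=38.1868 V=38.5943[EX]; j=4 S=128.0920 intr=0.0000 cont=10.3920 V=10.3920[hold]; j=5 S=193.3811 intr=0.0000 cont=0.0000 V=0.0000[hold]; j=6 S=291.9484 intr=0.0000 cont=0.0000 V=0.0000[hold]; j=7 S=440.7559 intr=0.0000 cont=0.0000 V=0.0000[hold]  S*(7)=84.8457
k=6: j=0 S=30.2970 intr=93.1430 cont=92.7355 V=93.1430[EX]; j=1 S=45.7396 intr=77.7004 cont=77.2930 V=77.7004[EX]; j=2 S=69.0532 intr=54.3868 cont=53.9793 V=54.3868[EX]; j=3 S=104.2500 intr=19.1900 cont=25.6301 V=25.6301[hold]; j=4 S=157.3867 intr=0.0000 cont=5.6276 V=5.6276[hold]; j=5 S=237.6075 intr=0.0000 cont=0.0000 V=0.0000[hold]; j=6 S=358.7172 intr=0.0000 cont=0.0000 V=0.0000[hold]  S*(6)=69.0532
k=5: j=0 S=37.2260 intr=86.2140 cont=85.8066 V=86.2140[EX]; j=1 S=56.2002 intr=67.2398 cont=66.8323 V=67.2398[EX]; j=2 S=84.8457 intr=38.5943 cont=41.1181 V=41.1181[hold]; j=3 S=128.0920 intr=0.0000 cont=16.4410 V=16.4410[hold]; j=4 S=193.3811 intr=0.0000 cont=3.0475 V=3.0475[hold]; j=5 S=291.9484 intr=0.0000 cont=0.0000 V=0.0000[hold]  S*(5)=56.2002
k=4: j=0 S=45.7396 intr=77.7004 cont=77.2930 V=77.7004[EX]; j=1 S=69.0532 intr=54.3868 cont=55.1281 V=55.1281[hold]; j=2 S=104.2500 intr=19.1900 cont=29.7501 V=29.7501[hold]; j=3 S=157.3867 intr=0.0000 cont=10.2904 V=10.2904[hold]; j=4 S=237.6075 intr=0.0000 cont=1.6503 V=1.6503[hold]  S*(4)=45.7396
k=3: j=0 S=56.2002 intr=67.2398 cont=67.1697 V=67.2398[EX]; j=1 S=84.8457 intr=38.5943 cont=43.3948 V=43.3948[hold]; j=2 S=128.0920 intr=0.0000 cont=20.7945 V=20.7945[hold]; j=3 S=193.3811 intr=0.0000 cont=6.3237 V=6.3237[hold]  S*(3)=56.2002
k=2: j=0 S=69.0532 intr=54.3868 cont=56.1644 V=56.1644[hold]; j=1 S=104.2500 intr=19.1900 cont=32.9646 V=32.9646[hold]; j=2 S=157.3867 intr=0.0000 cont=14.1392 V=14.1392[hold]  S*(2)=-
k=1: j=0 S=84.8457 intr=38.5943 cont=45.4192 V=45.4192[hold]; j=1 S=128.0920 intr=0.0000 cont=24.2871 V=24.2871[hold]  S*(1)=-
k=0: j=0 S=104.2500 intr=19.1900 cont=35.6506 V=35.6506[hold]  S*(0)=-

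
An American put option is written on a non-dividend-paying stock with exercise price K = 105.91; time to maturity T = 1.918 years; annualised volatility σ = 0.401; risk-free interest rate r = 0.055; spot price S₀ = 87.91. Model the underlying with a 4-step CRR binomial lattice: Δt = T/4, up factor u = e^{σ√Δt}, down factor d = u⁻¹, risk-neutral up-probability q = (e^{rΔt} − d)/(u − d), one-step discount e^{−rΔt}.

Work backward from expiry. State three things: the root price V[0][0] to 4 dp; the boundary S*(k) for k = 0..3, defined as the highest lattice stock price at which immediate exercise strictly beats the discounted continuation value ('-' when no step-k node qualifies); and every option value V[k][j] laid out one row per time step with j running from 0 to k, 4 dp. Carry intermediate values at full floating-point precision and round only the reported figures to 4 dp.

Δt=0.47950  u=1.32006  d=0.75754  q=0.47853  discount=0.97397
step 4 (expiry): payoffs max(K−S,0) = 76.9589 55.4611 18.0000 0.0000 0.0000
step 3: (k=3,j=0): S=38.2172, (K−S)⁺=67.6928, hold=64.9362 ⇒ V=67.6928 exercise | (k=3,j=1): S=66.5955, (K−S)⁺=39.3145, hold=36.5579 ⇒ V=39.3145 exercise | (k=3,j=2): S=116.0464, (K−S)⁺=0.0000, hold=9.1421 ⇒ V=9.1421 continue | (k=3,j=3): S=202.2172, (K−S)⁺=0.0000, hold=0.0000 ⇒ V=0.0000 continue  boundary S*=66.5955
step 2: (k=2,j=0): S=50.4489, (K−S)⁺=55.4611, hold=52.7045 ⇒ V=55.4611 exercise | (k=2,j=1): S=87.9100, (K−S)⁺=18.0000, hold=24.2286 ⇒ V=24.2286 continue | (k=2,j=2): S=153.1880, (K−S)⁺=0.0000, hold=4.6433 ⇒ V=4.6433 continue  boundary S*=50.4489
step 1: (k=1,j=0): S=66.5955, (K−S)⁺=39.3145, hold=39.4609 ⇒ V=39.4609 continue | (k=1,j=1): S=116.0464, (K−S)⁺=0.0000, hold=14.4698 ⇒ V=14.4698 continue  boundary S*=-
step 0: (k=0,j=0): S=87.9100, (K−S)⁺=18.0000, hold=26.7861 ⇒ V=26.7861 continue  boundary S*=-

price = 26.7861
boundary = - - 50.4489 66.5955
tree:
26.7861
39.4609 14.4698
55.4611 24.2286 4.6433
67.6928 39.3145 9.1421 0.0000
76.9589 55.4611 18.0000 0.0000 0.0000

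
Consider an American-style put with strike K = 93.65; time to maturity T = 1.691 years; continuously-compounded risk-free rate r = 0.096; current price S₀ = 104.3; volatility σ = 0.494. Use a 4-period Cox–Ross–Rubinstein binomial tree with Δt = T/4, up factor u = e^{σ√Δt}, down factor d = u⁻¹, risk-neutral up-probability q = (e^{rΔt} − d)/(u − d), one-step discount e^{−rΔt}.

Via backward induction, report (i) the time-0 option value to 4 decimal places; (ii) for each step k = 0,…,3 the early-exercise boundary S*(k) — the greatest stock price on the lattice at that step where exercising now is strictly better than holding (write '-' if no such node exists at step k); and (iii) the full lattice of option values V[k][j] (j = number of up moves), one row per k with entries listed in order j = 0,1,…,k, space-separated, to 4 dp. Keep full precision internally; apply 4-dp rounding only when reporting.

Δt=0.42275, u=1.37877, d=0.72528, q=0.48377, disc=e^(-rΔt)=0.96023
k=4 terminal: V=max(K-S,0) → 64.7890 38.7847 0.0000 0.0000 0.0000
k=3: j=0 S=39.7928 intr=53.8572 cont=50.1326 V=53.8572[EX]; j=1 S=75.6469 intr=18.0031 cont=19.2257 V=19.2257[hold]; j=2 S=143.8062 intr=0.0000 cont=0.0000 V=0.0000[hold]; j=3 S=273.3782 intr=0.0000 cont=0.0000 V=0.0000[hold]  S*(3)=39.7928
k=2: j=0 S=54.8653 intr=38.7847 cont=35.6280 V=38.7847[EX]; j=1 S=104.3000 intr=0.0000 cont=9.5302 V=9.5302[hold]; j=2 S=198.2763 intr=0.0000 cont=0.0000 V=0.0000[hold]  S*(2)=54.8653
k=1: j=0 S=75.6469 intr=18.0031 cont=23.6527 V=23.6527[hold]; j=1 S=143.8062 intr=0.0000 cont=4.7242 V=4.7242[hold]  S*(1)=-
k=0: j=0 S=104.3000 intr=0.0000 cont=13.9192 V=13.9192[hold]  S*(0)=-

price = 13.9192
boundary = - - 54.8653 39.7928
tree:
13.9192
23.6527 4.7242
38.7847 9.5302 0.0000
53.8572 19.2257 0.0000 0.0000
64.7890 38.7847 0.0000 0.0000 0.0000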